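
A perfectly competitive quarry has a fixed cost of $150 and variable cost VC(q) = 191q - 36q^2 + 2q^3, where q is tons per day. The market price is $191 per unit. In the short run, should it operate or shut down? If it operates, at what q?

From TC, MC = TC'(q) = 191 - 72q + 6q^2 and AVC = VC/q = 191 - 36q + 2q^2.
AVC hits its minimum where MC = AVC, at q = 9, giving min AVC = 191 - 36·9 + 2·9^2 = $29.
Because $191 ≥ $29, revenue can cover variable cost; the firm operates.
Set P = MC: 191 = 191 - 72q + 6q^2 → -72q + 6q^2 = 0. The roots are q = 0 and q = 12; the profit-maximizing output is on the rising part of MC, so q* = 12.
Check: AVC at q = 12 is $47 ≤ P, so revenue covers variable cost.
Profit = P·q − TC = 191·12 − 714 = $1578.

Produce at q = 12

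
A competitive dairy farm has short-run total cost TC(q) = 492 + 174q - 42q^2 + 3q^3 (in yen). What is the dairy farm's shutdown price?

Short-run supply begins at min AVC. From VC = 174q - 42q^2 + 3q^3, AVC = 174 - 42q + 3q^2.
dAVC/dq = -42 + 6q = 0 gives q = 7. min AVC = 174 - 42·7 + 3·7^2 = 27.
The firm shuts down for any P below ¥27.

¥27 per unit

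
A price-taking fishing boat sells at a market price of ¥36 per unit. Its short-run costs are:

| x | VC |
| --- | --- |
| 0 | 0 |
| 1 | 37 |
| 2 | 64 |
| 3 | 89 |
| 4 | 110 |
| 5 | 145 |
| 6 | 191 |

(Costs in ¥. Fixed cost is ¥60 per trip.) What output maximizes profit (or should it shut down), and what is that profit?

x = 5; profit = -¥25

Profit at each row (π = 36x − TC): x=0: -60; x=1: -61; x=2: -52; x=3: -41; x=4: -26; x=5: -25; x=6: -35.
Profit is maximized at x = 5. AVC there is 145/5 = ¥29 ≤ P, so producing beats shutting down (which would give -¥60).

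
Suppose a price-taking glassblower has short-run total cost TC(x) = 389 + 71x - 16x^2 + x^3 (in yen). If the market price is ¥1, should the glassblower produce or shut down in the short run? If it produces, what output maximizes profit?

Shut down

From TC, MC = TC'(x) = 71 - 32x + 3x^2 and AVC = VC/x = 71 - 16x + x^2.
AVC is minimized where dAVC/dx = -16 + 2x = 0, at x = 8; min AVC = 71 - 16·8 + 8^2 = ¥7.
With P < min AVC (¥1 < ¥7), every unit sold adds to the loss.
Best response: produce nothing and absorb the ¥389 fixed cost.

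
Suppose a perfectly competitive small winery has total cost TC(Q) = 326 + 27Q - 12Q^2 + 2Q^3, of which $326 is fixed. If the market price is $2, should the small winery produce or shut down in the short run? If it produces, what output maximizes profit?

Shut down

Variable cost is VC = 27Q - 12Q^2 + 2Q^3, so AVC = VC/Q = 27 - 12Q + 2Q^2 and MC = dTC/dQ = 27 - 24Q + 6Q^2.
AVC is minimized where dAVC/dQ = -12 + 4Q = 0, at Q = 3; min AVC = 27 - 12·3 + 2·3^2 = $9.
Since P = $2 < min AVC = $9, price fails to cover variable cost at any output.
The firm minimizes its loss by shutting down and losing only its fixed cost of $326.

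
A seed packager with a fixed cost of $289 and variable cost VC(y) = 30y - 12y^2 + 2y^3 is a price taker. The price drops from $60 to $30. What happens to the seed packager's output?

Output falls from 5 to 4

MC = 30 - 24y + 6y^2; the shutdown threshold is min AVC = $12 (at y = 3).
At P = $60 ≥ min AVC, set P = MC on the rising branch: y = 5.
At P = $30 ≥ min AVC, set P = MC: y = 4. The firm stays open but cuts output.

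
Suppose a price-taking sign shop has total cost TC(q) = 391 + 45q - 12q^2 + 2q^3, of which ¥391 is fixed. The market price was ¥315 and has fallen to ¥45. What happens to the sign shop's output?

Output falls from 9 to 4

AVC = 45 - 12q + 2q^2, minimized at q = 3 where min AVC = ¥27. MC = 45 - 24q + 6q^2.
At P = ¥315 ≥ min AVC, set P = MC on the rising branch: q = 9.
At P = ¥45 ≥ min AVC, set P = MC: q = 4. The firm stays open but cuts output.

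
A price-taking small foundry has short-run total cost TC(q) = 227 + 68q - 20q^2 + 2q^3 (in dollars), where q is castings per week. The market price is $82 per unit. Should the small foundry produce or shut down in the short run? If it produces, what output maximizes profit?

Variable cost is VC = 68q - 20q^2 + 2q^3, so AVC = VC/q = 68 - 20q + 2q^2 and MC = dTC/dq = 68 - 40q + 6q^2.
AVC is minimized where dAVC/dq = -20 + 4q = 0, at q = 5; min AVC = 68 - 20·5 + 2·5^2 = $18.
P = $82 exceeds min AVC = $18, so the firm stays open.
Set P = MC: 82 = 68 - 40q + 6q^2 → -14 - 40q + 6q^2 = 0. The roots are q = -1/3 and q = 7; the profit-maximizing output is on the rising part of MC, so q* = 7.
Check: AVC at q = 7 is $26 ≤ P, so revenue covers variable cost.
Profit = P·q − TC = 82·7 − 409 = $165.

Produce at q = 7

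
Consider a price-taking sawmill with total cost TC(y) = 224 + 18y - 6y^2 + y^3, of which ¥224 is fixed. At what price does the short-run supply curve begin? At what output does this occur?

Short-run supply begins at min AVC. From VC = 18y - 6y^2 + y^3, AVC = 18 - 6y + y^2.
dAVC/dy = -6 + 2y = 0 gives y = 3. min AVC = 18 - 6·3 + 3^2 = 9.
The firm shuts down for any P below ¥9.

¥9 per unit, at y = 3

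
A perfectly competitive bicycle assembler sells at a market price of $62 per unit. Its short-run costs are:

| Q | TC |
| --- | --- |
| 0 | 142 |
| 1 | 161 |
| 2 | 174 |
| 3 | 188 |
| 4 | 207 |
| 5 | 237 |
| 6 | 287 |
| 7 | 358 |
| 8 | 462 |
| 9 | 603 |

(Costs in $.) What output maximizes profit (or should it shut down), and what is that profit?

Q = 6; profit = $85

Compute π = P·Q − TC at each output: Q=0: -142; Q=1: -99; Q=2: -50; Q=3: -2; Q=4: 41; Q=5: 73; Q=6: 85; Q=7: 76; Q=8: 34; Q=9: -45.
Profit is maximized at Q = 6. AVC there is 145/6 = $24.17 ≤ P, so producing beats shutting down (which would give -$142).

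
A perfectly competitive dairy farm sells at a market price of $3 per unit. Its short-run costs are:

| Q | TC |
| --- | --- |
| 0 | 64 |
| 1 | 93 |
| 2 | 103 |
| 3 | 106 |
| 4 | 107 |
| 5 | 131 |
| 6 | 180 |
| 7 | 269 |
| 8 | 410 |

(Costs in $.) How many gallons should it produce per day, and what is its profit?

Q = 0 (shut down); profit = -$64

Tabulate TR − TC: Q=0: -64; Q=1: -90; Q=2: -97; Q=3: -97; Q=4: -95; Q=5: -116; Q=6: -162; Q=7: -248; Q=8: -386.
Profit is highest at Q = 0. Equivalently, the lowest AVC in the table is 43/4 ≈ $10.75 at Q = 4, and P = $3 falls below it — price never covers variable cost, so the firm shuts down and loses only its fixed cost.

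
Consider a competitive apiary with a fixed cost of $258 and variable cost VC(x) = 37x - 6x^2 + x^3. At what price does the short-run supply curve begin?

$28 per unit

Short-run supply begins at min AVC. From VC = 37x - 6x^2 + x^3, AVC = 37 - 6x + x^2.
dAVC/dx = -6 + 2x = 0 gives x = 3. min AVC = 37 - 6·3 + 3^2 = 28.
For P < $28 the firm produces nothing.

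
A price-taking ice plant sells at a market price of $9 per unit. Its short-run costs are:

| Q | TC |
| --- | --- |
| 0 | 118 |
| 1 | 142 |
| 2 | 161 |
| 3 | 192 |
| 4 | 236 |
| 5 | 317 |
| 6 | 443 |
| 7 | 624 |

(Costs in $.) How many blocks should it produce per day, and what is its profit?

Tabulate TR − TC: Q=0: -118; Q=1: -133; Q=2: -143; Q=3: -165; Q=4: -200; Q=5: -272; Q=6: -389; Q=7: -561.
Profit is highest at Q = 0. Equivalently, the lowest AVC in the table is 43/2 ≈ $21.50 at Q = 2, and P = $9 falls below it — price never covers variable cost, so the firm shuts down and loses only its fixed cost.

Q = 0 (shut down); profit = -$118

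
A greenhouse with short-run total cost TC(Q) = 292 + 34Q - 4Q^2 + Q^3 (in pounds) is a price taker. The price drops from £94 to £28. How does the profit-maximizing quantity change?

MC = 34 - 8Q + 3Q^2; the shutdown threshold is min AVC = £30 (at Q = 2).
With P = £94 above the shutdown price, P = MC gives Q = 6.
At P = £28 < min AVC = £30, price no longer covers variable cost at any output, so the firm shuts down: Q = 0.

Output falls from 6 to 0 (the firm shuts down)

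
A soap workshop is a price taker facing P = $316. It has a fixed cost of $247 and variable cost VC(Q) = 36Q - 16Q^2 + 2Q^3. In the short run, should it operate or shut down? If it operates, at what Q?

Produce at Q = 10

Strip out fixed cost: VC = 36Q - 16Q^2 + 2Q^3. Then AVC = 36 - 16Q + 2Q^2 and MC = 36 - 32Q + 6Q^2.
The AVC parabola has its vertex at Q = 16/4 = 4, where AVC = 36 - 16·4 + 2·4^2 = $4.
Since P = $316 ≥ min AVC = $4, price covers variable cost and the firm should produce.
Solving P = MC: -280 - 32Q + 6Q^2 = 0 ⇒ Q = -14/3 or 10. On the upward-sloping branch, Q* = 10.
Check: AVC at Q = 10 is $76 ≤ P, so revenue covers variable cost.
Profit = P·Q − TC = 316·10 − 1007 = $2153.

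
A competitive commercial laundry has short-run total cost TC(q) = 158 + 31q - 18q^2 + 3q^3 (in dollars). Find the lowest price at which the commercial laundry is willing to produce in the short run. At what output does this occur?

$4 per unit, at q = 3

Short-run supply begins at min AVC. From VC = 31q - 18q^2 + 3q^3, AVC = 31 - 18q + 3q^2.
At the minimum of AVC, MC = AVC. MC = 31 - 36q + 9q^2; setting MC = AVC gives 6q^2 - 18q = 0, so q = 3. min AVC = 4.
For P < $4 the firm produces nothing.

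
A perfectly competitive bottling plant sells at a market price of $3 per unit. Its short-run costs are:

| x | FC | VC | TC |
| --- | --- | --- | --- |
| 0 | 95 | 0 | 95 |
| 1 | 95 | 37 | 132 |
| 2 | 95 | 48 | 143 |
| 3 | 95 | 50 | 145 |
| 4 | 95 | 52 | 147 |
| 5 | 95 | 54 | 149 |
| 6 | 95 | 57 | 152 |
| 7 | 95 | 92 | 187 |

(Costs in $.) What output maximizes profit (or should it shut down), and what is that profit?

x = 0 (shut down); profit = -$95

Profit at each row (π = 3x − TC): x=0: -95; x=1: -129; x=2: -137; x=3: -136; x=4: -135; x=5: -134; x=6: -134; x=7: -166.
Profit is highest at x = 0. Equivalently, the lowest AVC in the table is 57/6 ≈ $9.50 at x = 6, and P = $3 falls below it — price never covers variable cost, so the firm shuts down and loses only its fixed cost.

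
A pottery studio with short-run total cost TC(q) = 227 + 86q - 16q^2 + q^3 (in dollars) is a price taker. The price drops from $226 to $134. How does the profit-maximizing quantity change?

Output falls from 14 to 12

MC = 86 - 32q + 3q^2; the shutdown threshold is min AVC = $22 (at q = 8).
At P = $226 ≥ min AVC, set P = MC on the rising branch: q = 14.
At P = $134 ≥ min AVC, set P = MC: q = 12. The firm stays open but cuts output.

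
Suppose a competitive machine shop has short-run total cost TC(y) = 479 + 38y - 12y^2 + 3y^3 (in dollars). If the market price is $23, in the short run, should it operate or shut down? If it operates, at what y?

Shut down

Variable cost is VC = 38y - 12y^2 + 3y^3, so AVC = VC/y = 38 - 12y + 3y^2 and MC = dTC/dy = 38 - 24y + 9y^2.
AVC hits its minimum where MC = AVC, at y = 2, giving min AVC = 38 - 12·2 + 3·2^2 = $26.
With P < min AVC ($23 < $26), every unit sold adds to the loss.
Best response: produce nothing and absorb the $479 fixed cost.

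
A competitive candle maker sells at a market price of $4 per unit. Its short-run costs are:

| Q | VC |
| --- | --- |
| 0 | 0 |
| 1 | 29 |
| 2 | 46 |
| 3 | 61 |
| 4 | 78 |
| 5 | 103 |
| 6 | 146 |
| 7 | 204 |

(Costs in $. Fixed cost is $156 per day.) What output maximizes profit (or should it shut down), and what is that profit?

Q = 0 (shut down); profit = -$156

Profit at each row (π = 4Q − TC): Q=0: -156; Q=1: -181; Q=2: -194; Q=3: -205; Q=4: -218; Q=5: -239; Q=6: -278; Q=7: -332.
Profit is highest at Q = 0. Equivalently, the lowest AVC in the table is 78/4 ≈ $19.50 at Q = 4, and P = $4 falls below it — price never covers variable cost, so the firm shuts down and loses only its fixed cost.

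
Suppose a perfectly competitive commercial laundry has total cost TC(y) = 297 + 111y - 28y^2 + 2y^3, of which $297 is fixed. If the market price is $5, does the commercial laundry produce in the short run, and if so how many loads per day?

Variable cost is VC = 111y - 28y^2 + 2y^3, so AVC = VC/y = 111 - 28y + 2y^2 and MC = dTC/dy = 111 - 56y + 6y^2.
The AVC parabola has its vertex at y = 28/4 = 7, where AVC = 111 - 28·7 + 2·7^2 = $13.
With P < min AVC ($5 < $13), every unit sold adds to the loss.
Shutting down limits the loss to fixed cost, $297.

Shut down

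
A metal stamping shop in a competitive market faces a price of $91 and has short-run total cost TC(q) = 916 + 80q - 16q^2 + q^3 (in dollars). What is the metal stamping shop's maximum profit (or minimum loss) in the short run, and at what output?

AVC = 80 - 16q + q^2; min AVC = $16 at q = 8. Since P = $91 ≥ min AVC, the firm produces.
MC = 80 - 32q + 3q^2. Setting P = MC and taking the root on the rising branch gives q* = 11.
TR = 91·11 = 1001. TC = 916 + 275 = 1191. Profit = 1001 − 1191 = -$190.
That loss of $190 beats the $916 the firm would lose by shutting down; producing recovers $726 of fixed cost.

Profit = -$190 at q = 11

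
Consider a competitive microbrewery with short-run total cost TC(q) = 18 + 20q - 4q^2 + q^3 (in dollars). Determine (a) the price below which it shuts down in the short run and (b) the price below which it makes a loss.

AVC = 20 - 4q + q^2; minimized at q = 2, giving min AVC = $16. That is the shutdown price.
ATC = 18/q + 20 - 4q + q^2. Setting dATC/dq = −18/q^2 − 4 + 2q = 0 gives q = 3 (since 2·3^3 − 4·3^2 = 18).
min ATC = 18/3 + 20 − 4·3 + 3^2 = $23. That is the break-even price.
For $16 ≤ P < $23 the firm produces at a loss; below $16 it shuts down.

Shutdown price = $16; break-even price = $23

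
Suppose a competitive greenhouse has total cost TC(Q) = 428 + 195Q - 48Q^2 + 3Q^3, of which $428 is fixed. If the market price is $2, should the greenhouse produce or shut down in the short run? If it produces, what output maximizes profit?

Strip out fixed cost: VC = 195Q - 48Q^2 + 3Q^3. Then AVC = 195 - 48Q + 3Q^2 and MC = 195 - 96Q + 9Q^2.
AVC hits its minimum where MC = AVC, at Q = 8, giving min AVC = 195 - 48·8 + 3·8^2 = $3.
P = $2 lies below min AVC = $3; no output level covers variable cost.
Best response: produce nothing and absorb the $428 fixed cost.

Shut down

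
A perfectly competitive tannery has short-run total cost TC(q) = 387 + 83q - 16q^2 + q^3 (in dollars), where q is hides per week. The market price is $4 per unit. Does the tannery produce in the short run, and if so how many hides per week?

Shut down

Variable cost is VC = 83q - 16q^2 + q^3, so AVC = VC/q = 83 - 16q + q^2 and MC = dTC/dq = 83 - 32q + 3q^2.
The AVC parabola has its vertex at q = 16/2 = 8, where AVC = 83 - 16·8 + 8^2 = $19.
P = $4 lies below min AVC = $19; no output level covers variable cost.
Best response: produce nothing and absorb the $387 fixed cost.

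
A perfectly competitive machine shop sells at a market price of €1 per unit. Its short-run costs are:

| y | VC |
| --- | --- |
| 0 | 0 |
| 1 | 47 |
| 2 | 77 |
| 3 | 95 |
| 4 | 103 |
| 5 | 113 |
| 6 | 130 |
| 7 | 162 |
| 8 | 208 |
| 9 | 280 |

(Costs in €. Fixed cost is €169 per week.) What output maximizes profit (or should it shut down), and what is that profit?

Tabulate TR − TC: y=0: -169; y=1: -215; y=2: -244; y=3: -261; y=4: -268; y=5: -277; y=6: -293; y=7: -324; y=8: -369; y=9: -440.
Profit is highest at y = 0. Equivalently, the lowest AVC in the table is 130/6 ≈ €21.67 at y = 6, and P = €1 falls below it — price never covers variable cost, so the firm shuts down and loses only its fixed cost.

y = 0 (shut down); profit = -€169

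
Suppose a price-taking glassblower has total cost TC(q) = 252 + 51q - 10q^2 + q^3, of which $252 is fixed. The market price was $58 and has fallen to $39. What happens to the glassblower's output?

Output falls from 7 to 6

AVC = 51 - 10q + q^2, minimized at q = 5 where min AVC = $26. MC = 51 - 20q + 3q^2.
With P = $58 above the shutdown price, P = MC gives q = 7.
At P = $39 ≥ min AVC, set P = MC: q = 6. The firm stays open but cuts output.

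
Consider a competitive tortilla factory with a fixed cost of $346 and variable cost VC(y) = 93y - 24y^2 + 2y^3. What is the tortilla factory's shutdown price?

$21 per unit

The shutdown price is the minimum of AVC. VC = 93y - 24y^2 + 2y^3, so AVC = 93 - 24y + 2y^2.
At the minimum of AVC, MC = AVC. MC = 93 - 48y + 6y^2; setting MC = AVC gives 4y^2 - 24y = 0, so y = 6. min AVC = 21.
So the shutdown price is $21.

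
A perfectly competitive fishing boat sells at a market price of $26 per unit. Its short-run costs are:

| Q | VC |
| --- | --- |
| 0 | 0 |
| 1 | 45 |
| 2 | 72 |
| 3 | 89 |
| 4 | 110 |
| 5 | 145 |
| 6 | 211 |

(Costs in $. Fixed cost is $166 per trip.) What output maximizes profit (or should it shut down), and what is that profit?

Compute π = P·Q − TC at each output: Q=0: -166; Q=1: -185; Q=2: -186; Q=3: -177; Q=4: -172; Q=5: -181; Q=6: -221.
Profit is highest at Q = 0. Equivalently, the lowest AVC in the table is 110/4 ≈ $27.50 at Q = 4, and P = $26 falls below it — price never covers variable cost, so the firm shuts down and loses only its fixed cost.

Q = 0 (shut down); profit = -$166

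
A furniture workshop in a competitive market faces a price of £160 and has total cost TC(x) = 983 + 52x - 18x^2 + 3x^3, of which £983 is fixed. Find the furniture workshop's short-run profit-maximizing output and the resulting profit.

Profit = -£335 at x = 6

AVC = 52 - 18x + 3x^2 has its minimum £25 at x = 3; price £160 clears that bar, so the firm operates.
MC = 52 - 36x + 9x^2. Setting P = MC and taking the root on the rising branch gives x* = 6.
TR = 160·6 = 960. TC = 983 + 312 = 1295. Profit = 960 − 1295 = -£335.
That loss of £335 beats the £983 the firm would lose by shutting down; producing recovers £648 of fixed cost.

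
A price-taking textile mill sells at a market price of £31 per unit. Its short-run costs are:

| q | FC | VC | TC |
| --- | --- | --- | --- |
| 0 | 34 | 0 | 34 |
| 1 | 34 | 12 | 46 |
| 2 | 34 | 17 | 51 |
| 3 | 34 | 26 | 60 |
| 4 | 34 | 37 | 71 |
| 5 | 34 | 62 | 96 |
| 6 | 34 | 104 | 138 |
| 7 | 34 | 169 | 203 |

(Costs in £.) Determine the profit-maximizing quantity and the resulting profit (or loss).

q = 5; profit = £59

Profit at each row (π = 31q − TC): q=0: -34; q=1: -15; q=2: 11; q=3: 33; q=4: 53; q=5: 59; q=6: 48; q=7: 14.
Profit is maximized at q = 5. AVC there is 62/5 = £12.40 ≤ P, so producing beats shutting down (which would give -£34).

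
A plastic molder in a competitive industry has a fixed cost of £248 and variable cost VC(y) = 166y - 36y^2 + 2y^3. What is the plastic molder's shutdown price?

The firm shuts down when price falls below the minimum of average variable cost. AVC = VC/y = 166 - 36y + 2y^2.
dAVC/dy = -36 + 4y = 0 gives y = 9. min AVC = 166 - 36·9 + 2·9^2 = 4.
The firm shuts down for any P below £4.

£4 per unit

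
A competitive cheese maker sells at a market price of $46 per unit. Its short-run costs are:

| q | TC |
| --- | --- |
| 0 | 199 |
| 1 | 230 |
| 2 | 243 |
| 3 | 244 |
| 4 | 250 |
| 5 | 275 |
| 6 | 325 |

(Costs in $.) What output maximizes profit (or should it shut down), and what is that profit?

Tabulate TR − TC: q=0: -199; q=1: -184; q=2: -151; q=3: -106; q=4: -66; q=5: -45; q=6: -49.
Profit is maximized at q = 5. AVC there is 76/5 = $15.20 ≤ P, so producing beats shutting down (which would give -$199).

q = 5; profit = -$45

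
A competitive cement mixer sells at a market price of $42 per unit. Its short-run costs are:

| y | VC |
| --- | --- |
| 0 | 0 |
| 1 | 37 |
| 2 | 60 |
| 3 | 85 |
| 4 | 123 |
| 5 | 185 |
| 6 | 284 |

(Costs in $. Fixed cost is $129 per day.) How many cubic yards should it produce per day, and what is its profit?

Profit at each row (π = 42y − TC): y=0: -129; y=1: -124; y=2: -105; y=3: -88; y=4: -84; y=5: -104; y=6: -161.
Profit is maximized at y = 4. AVC there is 123/4 = $30.75 ≤ P, so producing beats shutting down (which would give -$129).

y = 4; profit = -$84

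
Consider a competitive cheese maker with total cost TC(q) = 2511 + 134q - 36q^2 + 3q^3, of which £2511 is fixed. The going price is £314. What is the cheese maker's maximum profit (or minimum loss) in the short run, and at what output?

Profit = -£111 at q = 10

AVC = 134 - 36q + 3q^2; min AVC = £26 at q = 6. Since P = £314 ≥ min AVC, the firm produces.
With MC = 134 - 72q + 9q^2, P = MC on the upward-sloping part at q* = 10.
TR = 314·10 = 3140. TC = 2511 + 740 = 3251. Profit = 3140 − 3251 = -£111.
That loss of £111 beats the £2511 the firm would lose by shutting down; producing recovers £2400 of fixed cost.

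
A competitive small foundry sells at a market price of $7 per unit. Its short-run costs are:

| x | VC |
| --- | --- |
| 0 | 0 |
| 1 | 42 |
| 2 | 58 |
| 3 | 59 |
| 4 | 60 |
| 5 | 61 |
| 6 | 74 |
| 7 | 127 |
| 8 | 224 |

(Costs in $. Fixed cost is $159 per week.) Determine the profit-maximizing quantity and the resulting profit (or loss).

Tabulate TR − TC: x=0: -159; x=1: -194; x=2: -203; x=3: -197; x=4: -191; x=5: -185; x=6: -191; x=7: -237; x=8: -327.
Profit is highest at x = 0. Equivalently, the lowest AVC in the table is 61/5 ≈ $12.20 at x = 5, and P = $7 falls below it — price never covers variable cost, so the firm shuts down and loses only its fixed cost.

x = 0 (shut down); profit = -$159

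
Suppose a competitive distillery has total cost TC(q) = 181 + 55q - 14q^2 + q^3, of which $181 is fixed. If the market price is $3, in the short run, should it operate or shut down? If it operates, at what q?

From TC, MC = TC'(q) = 55 - 28q + 3q^2 and AVC = VC/q = 55 - 14q + q^2.
The AVC parabola has its vertex at q = 14/2 = 7, where AVC = 55 - 14·7 + 7^2 = $6.
With P < min AVC ($3 < $6), every unit sold adds to the loss.
The firm minimizes its loss by shutting down and losing only its fixed cost of $181.

Shut down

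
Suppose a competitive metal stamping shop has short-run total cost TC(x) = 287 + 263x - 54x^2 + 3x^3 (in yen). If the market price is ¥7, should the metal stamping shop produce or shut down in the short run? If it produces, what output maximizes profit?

Shut down

Variable cost is VC = 263x - 54x^2 + 3x^3, so AVC = VC/x = 263 - 54x + 3x^2 and MC = dTC/dx = 263 - 108x + 9x^2.
The AVC parabola has its vertex at x = 54/6 = 9, where AVC = 263 - 54·9 + 3·9^2 = ¥20.
Since P = ¥7 < min AVC = ¥20, price fails to cover variable cost at any output.
Shutting down limits the loss to fixed cost, ¥287.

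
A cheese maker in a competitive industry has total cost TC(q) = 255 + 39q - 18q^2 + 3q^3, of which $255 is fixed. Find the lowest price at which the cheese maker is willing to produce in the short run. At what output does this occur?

The firm shuts down when price falls below the minimum of average variable cost. AVC = VC/q = 39 - 18q + 3q^2.
dAVC/dq = -18 + 6q = 0 gives q = 3. min AVC = 39 - 18·3 + 3·3^2 = 12.
So the shutdown price is $12.

$12 per unit, at q = 3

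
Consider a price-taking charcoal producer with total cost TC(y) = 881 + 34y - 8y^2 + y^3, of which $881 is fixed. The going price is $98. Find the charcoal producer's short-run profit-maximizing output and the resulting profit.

Profit = -$369 at y = 8

AVC = 34 - 8y + y^2; min AVC = $18 at y = 4. Since P = $98 ≥ min AVC, the firm produces.
MC = 34 - 16y + 3y^2. Setting P = MC and taking the root on the rising branch gives y* = 8.
TR = 98·8 = 784. TC = 881 + 272 = 1153. Profit = 784 − 1153 = -$369.
By producing, the firm covers all variable cost plus $512 of fixed cost; shutting down would lose the full $881.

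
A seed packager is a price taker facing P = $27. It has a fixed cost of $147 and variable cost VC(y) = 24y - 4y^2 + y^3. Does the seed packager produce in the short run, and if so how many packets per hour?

Produce at y = 3

Variable cost is VC = 24y - 4y^2 + y^3, so AVC = VC/y = 24 - 4y + y^2 and MC = dTC/dy = 24 - 8y + 3y^2.
The AVC parabola has its vertex at y = 4/2 = 2, where AVC = 24 - 4·2 + 2^2 = $20.
Since P = $27 ≥ min AVC = $20, price covers variable cost and the firm should produce.
Solving P = MC: -3 - 8y + 3y^2 = 0 ⇒ y = -1/3 or 3. On the upward-sloping branch, y* = 3.
Check: AVC at y = 3 is $21 ≤ P, so revenue covers variable cost.
Profit = P·y − TC = 27·3 − 210 = -$129, a loss, but smaller than the $147 fixed cost the firm would lose by shutting down.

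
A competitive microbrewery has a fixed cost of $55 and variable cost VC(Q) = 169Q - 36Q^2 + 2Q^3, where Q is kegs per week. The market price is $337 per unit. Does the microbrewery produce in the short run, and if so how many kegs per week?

Produce at Q = 14

From TC, MC = TC'(Q) = 169 - 72Q + 6Q^2 and AVC = VC/Q = 169 - 36Q + 2Q^2.
AVC hits its minimum where MC = AVC, at Q = 9, giving min AVC = 169 - 36·9 + 2·9^2 = $7.
P = $337 exceeds min AVC = $7, so the firm stays open.
P = MC gives -168 - 72Q + 6Q^2 = 0, with roots -2 and 14. Take the larger (rising MC): Q* = 14.
Check: AVC at Q = 14 is $57 ≤ P, so revenue covers variable cost.
Profit = P·Q − TC = 337·14 − 853 = $3865.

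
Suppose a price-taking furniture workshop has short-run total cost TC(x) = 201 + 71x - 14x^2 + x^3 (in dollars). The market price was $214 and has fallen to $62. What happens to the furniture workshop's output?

AVC = 71 - 14x + x^2, minimized at x = 7 where min AVC = $22. MC = 71 - 28x + 3x^2.
With P = $214 above the shutdown price, P = MC gives x = 13.
At P = $62 ≥ min AVC, set P = MC: x = 9. The firm stays open but cuts output.

Output falls from 13 to 9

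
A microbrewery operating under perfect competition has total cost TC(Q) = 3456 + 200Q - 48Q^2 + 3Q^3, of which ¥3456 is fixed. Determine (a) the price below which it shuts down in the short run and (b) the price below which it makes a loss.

Shutdown price = ¥8; break-even price = ¥344

AVC = 200 - 48Q + 3Q^2; minimized at Q = 8, giving min AVC = ¥8. That is the shutdown price.
ATC = 3456/Q + 200 - 48Q + 3Q^2. Setting dATC/dQ = −3456/Q^2 − 48 + 6Q = 0 gives Q = 12 (since 6·12^3 − 48·12^2 = 3456).
min ATC = 3456/12 + 200 − 48·12 + 3·12^2 = ¥344. That is the break-even price.
Between these two prices the firm operates at a loss; above ¥344 it earns a profit.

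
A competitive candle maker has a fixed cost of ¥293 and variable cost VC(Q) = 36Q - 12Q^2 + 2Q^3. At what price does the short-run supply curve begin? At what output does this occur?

¥18 per unit, at Q = 3

The firm shuts down when price falls below the minimum of average variable cost. AVC = VC/Q = 36 - 12Q + 2Q^2.
dAVC/dQ = -12 + 4Q = 0 gives Q = 3. min AVC = 36 - 12·3 + 2·3^2 = 18.
For P < ¥18 the firm produces nothing.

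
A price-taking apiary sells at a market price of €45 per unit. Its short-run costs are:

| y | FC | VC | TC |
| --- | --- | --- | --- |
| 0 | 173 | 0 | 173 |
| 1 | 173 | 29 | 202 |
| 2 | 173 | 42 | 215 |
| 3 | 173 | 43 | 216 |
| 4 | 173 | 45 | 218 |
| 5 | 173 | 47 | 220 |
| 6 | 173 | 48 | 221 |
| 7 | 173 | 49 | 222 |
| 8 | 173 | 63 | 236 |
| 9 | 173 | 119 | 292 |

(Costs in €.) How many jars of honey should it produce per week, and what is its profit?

y = 8; profit = €124

Profit at each row (π = 45y − TC): y=0: -173; y=1: -157; y=2: -125; y=3: -81; y=4: -38; y=5: 5; y=6: 49; y=7: 93; y=8: 124; y=9: 113.
Profit is maximized at y = 8. AVC there is 63/8 = €7.88 ≤ P, so producing beats shutting down (which would give -€173).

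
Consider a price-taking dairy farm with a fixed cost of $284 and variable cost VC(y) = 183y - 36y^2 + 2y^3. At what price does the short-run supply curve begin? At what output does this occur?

$21 per unit, at y = 9

The firm shuts down when price falls below the minimum of average variable cost. AVC = VC/y = 183 - 36y + 2y^2.
At the minimum of AVC, MC = AVC. MC = 183 - 72y + 6y^2; setting MC = AVC gives 4y^2 - 36y = 0, so y = 9. min AVC = 21.
For P < $21 the firm produces nothing.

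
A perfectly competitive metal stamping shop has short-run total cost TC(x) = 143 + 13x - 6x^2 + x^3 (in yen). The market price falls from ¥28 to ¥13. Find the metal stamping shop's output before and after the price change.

MC = 13 - 12x + 3x^2; the shutdown threshold is min AVC = ¥4 (at x = 3).
With P = ¥28 above the shutdown price, P = MC gives x = 5.
At P = ¥13 ≥ min AVC, set P = MC: x = 4. The firm stays open but cuts output.

Output falls from 5 to 4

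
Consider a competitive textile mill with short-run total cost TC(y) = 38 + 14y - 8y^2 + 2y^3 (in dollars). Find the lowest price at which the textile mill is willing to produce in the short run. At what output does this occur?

The shutdown price is the minimum of AVC. VC = 14y - 8y^2 + 2y^3, so AVC = 14 - 8y + 2y^2.
At the minimum of AVC, MC = AVC. MC = 14 - 16y + 6y^2; setting MC = AVC gives 4y^2 - 8y = 0, so y = 2. min AVC = 6.
The firm shuts down for any P below $6.

$6 per unit, at y = 2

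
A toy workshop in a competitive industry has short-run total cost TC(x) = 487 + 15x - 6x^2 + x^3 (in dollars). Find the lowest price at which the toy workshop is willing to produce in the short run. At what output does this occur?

$6 per unit, at x = 3

The firm shuts down when price falls below the minimum of average variable cost. AVC = VC/x = 15 - 6x + x^2.
dAVC/dx = -6 + 2x = 0 gives x = 3. min AVC = 15 - 6·3 + 3^2 = 6.
So the shutdown price is $6.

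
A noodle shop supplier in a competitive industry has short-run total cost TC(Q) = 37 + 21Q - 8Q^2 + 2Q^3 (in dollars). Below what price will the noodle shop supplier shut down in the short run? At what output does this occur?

$13 per unit, at Q = 2

The firm shuts down when price falls below the minimum of average variable cost. AVC = VC/Q = 21 - 8Q + 2Q^2.
At the minimum of AVC, MC = AVC. MC = 21 - 16Q + 6Q^2; setting MC = AVC gives 4Q^2 - 8Q = 0, so Q = 2. min AVC = 13.
For P < $13 the firm produces nothing.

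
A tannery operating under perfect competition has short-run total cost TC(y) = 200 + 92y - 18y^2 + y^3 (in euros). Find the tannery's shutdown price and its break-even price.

AVC = 92 - 18y + y^2; minimized at y = 9, giving min AVC = €11. That is the shutdown price.
ATC = 200/y + 92 - 18y + y^2. Setting dATC/dy = −200/y^2 − 18 + 2y = 0 gives y = 10 (since 2·10^3 − 18·10^2 = 200).
min ATC = 200/10 + 92 − 18·10 + 10^2 = €32. That is the break-even price.
For €11 ≤ P < €32 the firm produces at a loss; below €11 it shuts down.

Shutdown price = €11; break-even price = €32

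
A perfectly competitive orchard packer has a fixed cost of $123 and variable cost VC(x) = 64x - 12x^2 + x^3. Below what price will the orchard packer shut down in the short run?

The shutdown price is the minimum of AVC. VC = 64x - 12x^2 + x^3, so AVC = 64 - 12x + x^2.
dAVC/dx = -12 + 2x = 0 gives x = 6. min AVC = 64 - 12·6 + 6^2 = 28.
For P < $28 the firm produces nothing.

$28 per unit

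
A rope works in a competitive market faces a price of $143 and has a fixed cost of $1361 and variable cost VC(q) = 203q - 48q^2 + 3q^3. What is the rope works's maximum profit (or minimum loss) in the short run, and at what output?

Profit = -$161 at q = 10

AVC = 203 - 48q + 3q^2 has its minimum $11 at q = 8; price $143 clears that bar, so the firm operates.
With MC = 203 - 96q + 9q^2, P = MC on the upward-sloping part at q* = 10.
TR = 143·10 = 1430. TC = 1361 + 230 = 1591. Profit = 1430 − 1591 = -$161.
By producing, the firm covers all variable cost plus $1200 of fixed cost; shutting down would lose the full $1361.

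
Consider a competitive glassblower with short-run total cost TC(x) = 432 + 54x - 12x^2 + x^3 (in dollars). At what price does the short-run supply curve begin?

$18 per unit

The firm shuts down when price falls below the minimum of average variable cost. AVC = VC/x = 54 - 12x + x^2.
At the minimum of AVC, MC = AVC. MC = 54 - 24x + 3x^2; setting MC = AVC gives 2x^2 - 12x = 0, so x = 6. min AVC = 18.
The firm shuts down for any P below $18.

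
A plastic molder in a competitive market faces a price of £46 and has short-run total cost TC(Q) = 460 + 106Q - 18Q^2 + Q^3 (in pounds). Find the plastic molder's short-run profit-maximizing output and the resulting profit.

Profit = -£260 at Q = 10

AVC = 106 - 18Q + Q^2; min AVC = £25 at Q = 9. Since P = £46 ≥ min AVC, the firm produces.
With MC = 106 - 36Q + 3Q^2, P = MC on the upward-sloping part at Q* = 10.
TR = 46·10 = 460. TC = 460 + 260 = 720. Profit = 460 − 720 = -£260.
That loss of £260 beats the £460 the firm would lose by shutting down; producing recovers £200 of fixed cost.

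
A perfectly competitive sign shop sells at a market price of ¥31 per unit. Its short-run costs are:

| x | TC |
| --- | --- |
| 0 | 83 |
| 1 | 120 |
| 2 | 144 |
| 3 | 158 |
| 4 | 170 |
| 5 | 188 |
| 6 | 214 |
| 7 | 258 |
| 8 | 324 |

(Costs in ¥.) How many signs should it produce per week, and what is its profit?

x = 6; profit = -¥28

Tabulate TR − TC: x=0: -83; x=1: -89; x=2: -82; x=3: -65; x=4: -46; x=5: -33; x=6: -28; x=7: -41; x=8: -76.
Profit is maximized at x = 6. AVC there is 131/6 = ¥21.83 ≤ P, so producing beats shutting down (which would give -¥83).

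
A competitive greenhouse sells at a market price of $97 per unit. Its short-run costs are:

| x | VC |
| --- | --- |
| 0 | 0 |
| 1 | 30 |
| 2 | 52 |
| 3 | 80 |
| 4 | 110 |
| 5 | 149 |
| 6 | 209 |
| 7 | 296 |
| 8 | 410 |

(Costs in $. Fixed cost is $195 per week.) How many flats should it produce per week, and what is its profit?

Profit at each row (π = 97x − TC): x=0: -195; x=1: -128; x=2: -53; x=3: 16; x=4: 83; x=5: 141; x=6: 178; x=7: 188; x=8: 171.
Profit is maximized at x = 7. AVC there is 296/7 = $42.29 ≤ P, so producing beats shutting down (which would give -$195).

x = 7; profit = $188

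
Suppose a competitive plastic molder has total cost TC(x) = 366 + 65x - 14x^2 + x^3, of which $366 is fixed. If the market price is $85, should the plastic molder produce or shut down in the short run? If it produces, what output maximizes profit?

Variable cost is VC = 65x - 14x^2 + x^3, so AVC = VC/x = 65 - 14x + x^2 and MC = dTC/dx = 65 - 28x + 3x^2.
The AVC parabola has its vertex at x = 14/2 = 7, where AVC = 65 - 14·7 + 7^2 = $16.
Since P = $85 ≥ min AVC = $16, price covers variable cost and the firm should produce.
P = MC gives -20 - 28x + 3x^2 = 0, with roots -2/3 and 10. Take the larger (rising MC): x* = 10.
Check: AVC at x = 10 is $25 ≤ P, so revenue covers variable cost.
Profit = P·x − TC = 85·10 − 616 = $234.

Produce at x = 10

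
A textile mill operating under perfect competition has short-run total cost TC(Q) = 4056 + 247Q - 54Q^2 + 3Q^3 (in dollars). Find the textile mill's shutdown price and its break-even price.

AVC = 247 - 54Q + 3Q^2; minimized at Q = 9, giving min AVC = $4. That is the shutdown price.
ATC = 4056/Q + 247 - 54Q + 3Q^2. Setting dATC/dQ = −4056/Q^2 − 54 + 6Q = 0 gives Q = 13 (since 6·13^3 − 54·13^2 = 4056).
min ATC = 4056/13 + 247 − 54·13 + 3·13^2 = $364. That is the break-even price.
For $4 ≤ P < $364 the firm produces at a loss; below $4 it shuts down.

Shutdown price = $4; break-even price = $364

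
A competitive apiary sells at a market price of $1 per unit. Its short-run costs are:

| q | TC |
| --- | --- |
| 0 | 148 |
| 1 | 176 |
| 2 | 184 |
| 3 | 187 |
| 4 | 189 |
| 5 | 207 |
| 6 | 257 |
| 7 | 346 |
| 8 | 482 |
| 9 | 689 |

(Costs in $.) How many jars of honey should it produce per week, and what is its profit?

q = 0 (shut down); profit = -$148

Compute π = P·q − TC at each output: q=0: -148; q=1: -175; q=2: -182; q=3: -184; q=4: -185; q=5: -202; q=6: -251; q=7: -339; q=8: -474; q=9: -680.
Profit is highest at q = 0. Equivalently, the lowest AVC in the table is 41/4 ≈ $10.25 at q = 4, and P = $1 falls below it — price never covers variable cost, so the firm shuts down and loses only its fixed cost.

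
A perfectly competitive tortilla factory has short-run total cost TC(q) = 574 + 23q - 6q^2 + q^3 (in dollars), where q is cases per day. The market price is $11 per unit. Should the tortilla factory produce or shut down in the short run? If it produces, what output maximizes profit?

Strip out fixed cost: VC = 23q - 6q^2 + q^3. Then AVC = 23 - 6q + q^2 and MC = 23 - 12q + 3q^2.
AVC is minimized where dAVC/dq = -6 + 2q = 0, at q = 3; min AVC = 23 - 6·3 + 3^2 = $14.
With P < min AVC ($11 < $14), every unit sold adds to the loss.
The firm minimizes its loss by shutting down and losing only its fixed cost of $574.

Shut down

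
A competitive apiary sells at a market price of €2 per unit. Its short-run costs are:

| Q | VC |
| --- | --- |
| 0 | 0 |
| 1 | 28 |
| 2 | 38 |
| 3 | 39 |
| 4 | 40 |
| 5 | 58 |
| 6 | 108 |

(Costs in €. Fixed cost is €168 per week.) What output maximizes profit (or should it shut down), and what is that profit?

Profit at each row (π = 2Q − TC): Q=0: -168; Q=1: -194; Q=2: -202; Q=3: -201; Q=4: -200; Q=5: -216; Q=6: -264.
Profit is highest at Q = 0. Equivalently, the lowest AVC in the table is 40/4 ≈ €10 at Q = 4, and P = €2 falls below it — price never covers variable cost, so the firm shuts down and loses only its fixed cost.

Q = 0 (shut down); profit = -€168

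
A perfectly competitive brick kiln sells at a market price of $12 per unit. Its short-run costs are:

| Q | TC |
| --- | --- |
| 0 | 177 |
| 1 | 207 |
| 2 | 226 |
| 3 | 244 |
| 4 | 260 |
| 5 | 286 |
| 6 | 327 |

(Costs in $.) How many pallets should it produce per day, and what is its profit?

Compute π = P·Q − TC at each output: Q=0: -177; Q=1: -195; Q=2: -202; Q=3: -208; Q=4: -212; Q=5: -226; Q=6: -255.
Profit is highest at Q = 0. Equivalently, the lowest AVC in the table is 83/4 ≈ $20.75 at Q = 4, and P = $12 falls below it — price never covers variable cost, so the firm shuts down and loses only its fixed cost.

Q = 0 (shut down); profit = -$177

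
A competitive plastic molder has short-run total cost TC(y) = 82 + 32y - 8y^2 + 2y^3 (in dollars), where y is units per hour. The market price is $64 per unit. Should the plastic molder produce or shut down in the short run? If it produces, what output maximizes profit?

Strip out fixed cost: VC = 32y - 8y^2 + 2y^3. Then AVC = 32 - 8y + 2y^2 and MC = 32 - 16y + 6y^2.
AVC is minimized where dAVC/dy = -8 + 4y = 0, at y = 2; min AVC = 32 - 8·2 + 2·2^2 = $24.
Because $64 ≥ $24, revenue can cover variable cost; the firm operates.
P = MC gives -32 - 16y + 6y^2 = 0, with roots -4/3 and 4. Take the larger (rising MC): y* = 4.
Check: AVC at y = 4 is $32 ≤ P, so revenue covers variable cost.
Profit = P·y − TC = 64·4 − 210 = $46.

Produce at y = 4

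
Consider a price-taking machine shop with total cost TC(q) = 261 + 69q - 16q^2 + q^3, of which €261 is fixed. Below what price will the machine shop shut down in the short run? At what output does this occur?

The firm shuts down when price falls below the minimum of average variable cost. AVC = VC/q = 69 - 16q + q^2.
dAVC/dq = -16 + 2q = 0 gives q = 8. min AVC = 69 - 16·8 + 8^2 = 5.
For P < €5 the firm produces nothing.

€5 per unit, at q = 8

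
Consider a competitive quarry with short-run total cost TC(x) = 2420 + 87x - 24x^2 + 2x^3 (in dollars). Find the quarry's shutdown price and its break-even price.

Shutdown price = $15; break-even price = $285

Shutdown price = min AVC. AVC = 87 - 24x + 2x^2, with vertex at x = 6 and minimum $15.
ATC = 2420/x + 87 - 24x + 2x^2. Setting dATC/dx = −2420/x^2 − 24 + 4x = 0 gives x = 11 (since 4·11^3 − 24·11^2 = 2420).
min ATC = 2420/11 + 87 − 24·11 + 2·11^2 = $285. That is the break-even price.
Between these two prices the firm operates at a loss; above $285 it earns a profit.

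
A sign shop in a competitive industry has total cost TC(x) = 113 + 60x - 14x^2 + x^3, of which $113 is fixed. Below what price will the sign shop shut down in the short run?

$11 per unit

The shutdown price is the minimum of AVC. VC = 60x - 14x^2 + x^3, so AVC = 60 - 14x + x^2.
dAVC/dx = -14 + 2x = 0 gives x = 7. min AVC = 60 - 14·7 + 7^2 = 11.
So the shutdown price is $11.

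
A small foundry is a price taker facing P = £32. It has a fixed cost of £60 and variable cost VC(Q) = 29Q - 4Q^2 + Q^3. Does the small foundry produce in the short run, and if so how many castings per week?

From TC, MC = TC'(Q) = 29 - 8Q + 3Q^2 and AVC = VC/Q = 29 - 4Q + Q^2.
AVC is minimized where dAVC/dQ = -4 + 2Q = 0, at Q = 2; min AVC = 29 - 4·2 + 2^2 = £25.
Since P = £32 ≥ min AVC = £25, price covers variable cost and the firm should produce.
Set P = MC: 32 = 29 - 8Q + 3Q^2 → -3 - 8Q + 3Q^2 = 0. The roots are Q = -1/3 and Q = 3; the profit-maximizing output is on the rising part of MC, so Q* = 3.
Check: AVC at Q = 3 is £26 ≤ P, so revenue covers variable cost.
Profit = P·Q − TC = 32·3 − 138 = -£42, a loss, but smaller than the £60 fixed cost the firm would lose by shutting down.

Produce at Q = 3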